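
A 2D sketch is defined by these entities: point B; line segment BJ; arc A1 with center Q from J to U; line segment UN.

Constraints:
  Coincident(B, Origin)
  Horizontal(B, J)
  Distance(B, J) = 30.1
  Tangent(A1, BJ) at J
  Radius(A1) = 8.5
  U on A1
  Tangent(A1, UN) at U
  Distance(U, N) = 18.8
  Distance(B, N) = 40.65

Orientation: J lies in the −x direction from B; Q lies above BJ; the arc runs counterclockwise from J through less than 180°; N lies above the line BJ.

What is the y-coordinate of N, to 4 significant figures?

29.06

B is at the origin; B and J share the same y with |BJ| = 30.1 and J on the −x side, so J = (-30.10, 0.000). Tangency of A1 to BJ means the radius QJ is perpendicular to BJ, so Q = J + (0, 8.5) = (-30.10, 8.500). Since QU ⟂ UN (tangency), |QN| = √(8.5² + 18.8²) = 20.63 regardless of where U sits on A1. So N lies on both circle(B, 40.65) and circle(Q, 20.63); the above-BJ intersection is N = (-28.42, 29.06). U is the foot of the tangent from N: U = (-22.10, 11.36).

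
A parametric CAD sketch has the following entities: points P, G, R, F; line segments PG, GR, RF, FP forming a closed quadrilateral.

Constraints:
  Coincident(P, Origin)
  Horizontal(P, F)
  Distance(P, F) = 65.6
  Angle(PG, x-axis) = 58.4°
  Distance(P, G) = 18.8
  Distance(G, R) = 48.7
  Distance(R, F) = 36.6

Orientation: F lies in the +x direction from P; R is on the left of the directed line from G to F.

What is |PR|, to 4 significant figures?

64.93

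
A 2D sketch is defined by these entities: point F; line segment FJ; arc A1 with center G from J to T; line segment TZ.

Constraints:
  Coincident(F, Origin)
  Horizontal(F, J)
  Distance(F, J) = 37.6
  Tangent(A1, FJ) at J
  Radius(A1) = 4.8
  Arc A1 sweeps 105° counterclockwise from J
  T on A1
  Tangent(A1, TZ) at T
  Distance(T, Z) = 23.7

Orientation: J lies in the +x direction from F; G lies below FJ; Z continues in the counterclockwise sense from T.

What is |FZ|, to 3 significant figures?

48.6

F is at the origin; F and J share the same y with |FJ| = 37.6 and J on the +x side, so J = (37.6, 0.00). Tangency of A1 to FJ means the radius GJ is perpendicular to FJ, so G = J + (0, -4.8) = (37.6, -4.80). On A1, J sits at bearing 90° from G; a 105° counterclockwise sweep puts T at bearing 195°, so T = G + 4.8·(cos 195°, sin 195°) = (33.0, -6.04). A1 meets TZ tangentially, so GT is at right angles to TZ, so TZ runs along (−sin 195°, cos 195°); with |TZ| = 23.7, Z = (39.1, -28.9). Then |FZ| = |Z − F| = 48.6.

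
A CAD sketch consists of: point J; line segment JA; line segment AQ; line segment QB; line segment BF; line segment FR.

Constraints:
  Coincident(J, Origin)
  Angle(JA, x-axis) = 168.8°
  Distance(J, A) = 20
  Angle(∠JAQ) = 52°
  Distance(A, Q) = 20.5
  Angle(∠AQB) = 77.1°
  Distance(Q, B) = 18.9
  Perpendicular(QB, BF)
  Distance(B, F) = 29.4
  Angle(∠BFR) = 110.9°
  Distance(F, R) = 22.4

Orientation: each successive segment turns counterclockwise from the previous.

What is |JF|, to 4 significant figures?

25.00

J is at the origin; JA runs at 168.8° with length 20.0, so A = (-19.62, 3.885). ∠JAQ = 52.0° gives AQ at -63.20° from the x-axis; with |AQ| = 20.5, Q = (-10.38, -14.41). ∠AQB = 77.1° gives QB at 39.70° from the x-axis; with |QB| = 18.9, B = (4.166, -2.341). QB ⟂ BF, so BF runs at 129.7°; with |BF| = 29.4, F = (-14.61, 20.28). Then |JF| = |F − J| = 25.00.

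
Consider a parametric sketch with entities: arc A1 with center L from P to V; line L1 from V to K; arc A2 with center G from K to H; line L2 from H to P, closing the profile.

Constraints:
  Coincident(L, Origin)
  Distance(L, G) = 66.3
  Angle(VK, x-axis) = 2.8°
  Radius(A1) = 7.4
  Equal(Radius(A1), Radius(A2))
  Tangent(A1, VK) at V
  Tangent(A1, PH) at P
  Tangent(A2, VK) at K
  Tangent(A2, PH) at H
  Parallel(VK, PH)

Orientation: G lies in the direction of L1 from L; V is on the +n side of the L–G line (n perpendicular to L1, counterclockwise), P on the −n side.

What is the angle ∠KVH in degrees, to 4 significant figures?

12.58°

Tangency of A1 to both parallel lines with radius 7.4 puts V and P at L ± 7.4·n: V = (-0.3615, 7.391), P = (0.3615, -7.391). Equal radii place K and H the same way about G: K = G + 7.4·n = (65.86, 10.63), H = G − 7.4·n = (66.58, -4.152). Then cos ∠KVH = VK·VH / (|VK||VH|), giving 12.58°.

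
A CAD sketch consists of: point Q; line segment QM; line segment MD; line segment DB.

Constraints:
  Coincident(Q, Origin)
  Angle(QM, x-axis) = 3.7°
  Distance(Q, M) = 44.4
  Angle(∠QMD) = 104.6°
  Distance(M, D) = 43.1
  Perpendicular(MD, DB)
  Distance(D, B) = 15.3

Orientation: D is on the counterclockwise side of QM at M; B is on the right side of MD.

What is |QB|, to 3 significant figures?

79.6

Q is at the origin; QM runs at 3.7° with length 44.4, so M = 44.4·(cos 3.7°, sin 3.7°) = (44.3, 2.87). ∠QMD = 104.6°, so MD runs at 3.7° + (180° − 104.6°) = 79.1° from the x-axis; with |MD| = 43.1, D = M + 43.1·(cos 79.1°, sin 79.1°) = (52.5, 45.2). The perpendicularity gives DB at right angles to MD; with |DB| = 15.3 on the right of MD, B = D + 15.3·(0.982, -0.189) = (67.5, 42.3). Then |QB| = |B − Q| = 79.6.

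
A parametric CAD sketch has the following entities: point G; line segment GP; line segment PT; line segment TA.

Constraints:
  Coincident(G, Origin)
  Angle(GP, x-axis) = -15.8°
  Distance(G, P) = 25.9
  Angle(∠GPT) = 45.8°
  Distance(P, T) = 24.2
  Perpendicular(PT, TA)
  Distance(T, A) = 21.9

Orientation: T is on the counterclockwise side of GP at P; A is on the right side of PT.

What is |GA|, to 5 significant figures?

40.932

G is at the origin; GP runs at -15.8° with length 25.9, so P = 25.9·(cos -15.8°, sin -15.8°) = (24.921, -7.0521). ∠GPT = 45.8°, so PT runs at -15.8° + (180° − 45.8°) = 118.40° from the x-axis; with |PT| = 24.2, T = P + 24.2·(cos 118.40°, sin 118.40°) = (13.411, 14.235). PT is perpendicular to TA; with |TA| = 21.9 on the right of PT, A = T + 21.9·(0.87965, 0.47562) = (32.676, 24.652). Then |GA| = |A − G| = 40.932.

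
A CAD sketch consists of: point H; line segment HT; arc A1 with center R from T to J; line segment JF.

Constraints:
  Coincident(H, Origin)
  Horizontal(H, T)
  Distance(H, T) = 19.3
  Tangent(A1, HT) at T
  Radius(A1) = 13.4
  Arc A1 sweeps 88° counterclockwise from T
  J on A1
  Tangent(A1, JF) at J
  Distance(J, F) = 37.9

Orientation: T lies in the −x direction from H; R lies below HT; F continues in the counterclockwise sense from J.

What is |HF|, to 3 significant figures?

61.1

H is at the origin; HT is horizontal with |HT| = 19.3 and T on the −x side, so T = (-19.3, 0.00). A1 meets HT tangentially, so RT is at right angles to HT, so R = T + (0, -13.4) = (-19.3, -13.4). On A1, T sits at bearing 90° from R; an 88° counterclockwise sweep puts J at bearing 178°, so J = R + 13.4·(cos 178°, sin 178°) = (-32.7, -12.9). The tangent condition forces RJ to be normal to JF, so JF runs along (−sin 178°, cos 178°); with |JF| = 37.9, F = (-34.0, -50.8). Then |HF| = |F − H| = 61.1.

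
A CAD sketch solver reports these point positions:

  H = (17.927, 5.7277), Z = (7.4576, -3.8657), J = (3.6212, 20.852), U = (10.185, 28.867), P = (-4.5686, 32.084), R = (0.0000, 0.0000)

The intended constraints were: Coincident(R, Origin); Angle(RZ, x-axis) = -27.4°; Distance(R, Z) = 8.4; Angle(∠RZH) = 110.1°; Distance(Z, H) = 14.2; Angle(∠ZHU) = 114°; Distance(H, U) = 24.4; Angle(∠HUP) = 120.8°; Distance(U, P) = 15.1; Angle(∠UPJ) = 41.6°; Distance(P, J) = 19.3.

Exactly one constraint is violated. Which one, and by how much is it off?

Distance(P, J) = 19.3 — off by 5.40.

R = (0.00, 0.00) ✓; RZ at -27.40° ✓; |RZ| = 8.400 ✓; ∠RZH = 110.1° ✓; |ZH| = 14.20 ✓; ∠ZHU = 114.0° ✓; |HU| = 24.40 ✓; ∠HUP = 120.8° ✓; |UP| = 15.10 ✓; ∠UPJ = 41.60° ✓; |PJ| = 13.90 ✗.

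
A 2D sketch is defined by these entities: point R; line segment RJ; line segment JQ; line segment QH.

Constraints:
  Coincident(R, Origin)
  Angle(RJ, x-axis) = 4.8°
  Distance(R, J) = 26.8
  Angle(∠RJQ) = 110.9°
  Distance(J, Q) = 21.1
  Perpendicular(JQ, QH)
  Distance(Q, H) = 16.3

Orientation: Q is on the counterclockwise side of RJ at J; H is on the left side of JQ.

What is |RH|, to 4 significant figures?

31.88

R is at the origin; RJ runs at 4.8° with length 26.8, so J = 26.8·(cos 4.8°, sin 4.8°) = (26.71, 2.243). ∠RJQ = 110.9°, so JQ runs at 4.8° + (180° − 110.9°) = 73.90° from the x-axis; with |JQ| = 21.1, Q = J + 21.1·(cos 73.90°, sin 73.90°) = (32.56, 22.52). The perpendicularity gives QH at right angles to JQ; with |QH| = 16.3 on the left of JQ, H = Q + 16.3·(-0.9608, 0.2773) = (16.90, 27.04). Then |RH| = |H − R| = 31.88.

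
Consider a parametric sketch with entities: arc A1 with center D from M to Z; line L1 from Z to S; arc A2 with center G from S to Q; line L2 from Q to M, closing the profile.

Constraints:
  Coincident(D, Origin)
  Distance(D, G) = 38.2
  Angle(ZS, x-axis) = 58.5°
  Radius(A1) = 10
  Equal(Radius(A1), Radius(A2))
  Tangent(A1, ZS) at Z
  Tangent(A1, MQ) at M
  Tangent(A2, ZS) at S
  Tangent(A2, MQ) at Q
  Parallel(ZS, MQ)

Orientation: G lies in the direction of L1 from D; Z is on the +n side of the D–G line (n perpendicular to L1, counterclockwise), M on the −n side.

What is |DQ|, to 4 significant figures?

39.49

Tangency of A1 to both parallel lines with radius 10.0 puts Z and M at D ± 10.0·n: Z = (-8.526, 5.225), M = (8.526, -5.225). Equal radii place S and Q the same way about G: S = G + 10.0·n = (11.43, 37.80), Q = G − 10.0·n = (28.49, 27.35). Then |DQ| = |Q − D| = 39.49.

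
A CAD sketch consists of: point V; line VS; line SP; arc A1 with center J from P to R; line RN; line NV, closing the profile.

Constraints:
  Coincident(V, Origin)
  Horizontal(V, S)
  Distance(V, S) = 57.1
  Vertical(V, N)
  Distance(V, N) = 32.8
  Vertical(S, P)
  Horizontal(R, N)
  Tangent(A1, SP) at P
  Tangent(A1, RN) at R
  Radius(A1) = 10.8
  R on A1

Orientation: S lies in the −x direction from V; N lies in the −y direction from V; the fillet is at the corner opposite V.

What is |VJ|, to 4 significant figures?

51.26

V and N share the same x with |VN| = 32.8 and N on the −y side, so N = (0.000, -32.80). The virtual corner opposite V is at (-57.10, -32.80). The tangent condition forces JP to be normal to SP and the tangent condition forces JR to be normal to RN, with radius 10.8, so the center J sits 10.8 in from both sides at J = (-46.30, -22.00). Then |VJ| = |J − V| = 51.26.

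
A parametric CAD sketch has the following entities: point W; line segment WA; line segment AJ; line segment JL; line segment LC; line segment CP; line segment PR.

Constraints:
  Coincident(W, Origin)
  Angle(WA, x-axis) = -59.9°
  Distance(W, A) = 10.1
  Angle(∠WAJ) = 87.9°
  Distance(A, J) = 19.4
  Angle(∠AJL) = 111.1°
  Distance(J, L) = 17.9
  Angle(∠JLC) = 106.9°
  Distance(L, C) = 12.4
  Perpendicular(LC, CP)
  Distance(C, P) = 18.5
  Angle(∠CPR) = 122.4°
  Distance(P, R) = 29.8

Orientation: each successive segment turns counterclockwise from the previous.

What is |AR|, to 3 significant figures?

23.5

W is at the origin; WA runs at -59.9° with length 10.1, so A = (5.07, -8.74). ∠WAJ = 87.9° gives AJ at 32.2° from the x-axis; with |AJ| = 19.4, J = (21.5, 1.60). ∠AJL = 111.1° gives JL at 101° from the x-axis; with |JL| = 17.9, L = (18.0, 19.2). ∠JLC = 106.9° gives LC at 174° from the x-axis; with |LC| = 12.4, C = (5.70, 20.4). LC is perpendicular to CP, so CP runs at -95.8°; with |CP| = 18.5, P = (3.83, 2.01). ∠CPR = 122.4° gives PR at -38.2° from the x-axis; with |PR| = 29.8, R = (27.2, -16.4). Then |AR| = |R − A| = 23.5.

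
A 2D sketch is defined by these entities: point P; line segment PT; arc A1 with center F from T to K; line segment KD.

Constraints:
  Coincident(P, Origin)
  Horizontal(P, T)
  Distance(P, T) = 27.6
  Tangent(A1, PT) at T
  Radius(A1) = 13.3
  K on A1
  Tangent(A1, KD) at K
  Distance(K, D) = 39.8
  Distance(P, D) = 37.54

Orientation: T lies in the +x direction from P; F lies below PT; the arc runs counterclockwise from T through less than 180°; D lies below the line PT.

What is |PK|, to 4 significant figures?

17.81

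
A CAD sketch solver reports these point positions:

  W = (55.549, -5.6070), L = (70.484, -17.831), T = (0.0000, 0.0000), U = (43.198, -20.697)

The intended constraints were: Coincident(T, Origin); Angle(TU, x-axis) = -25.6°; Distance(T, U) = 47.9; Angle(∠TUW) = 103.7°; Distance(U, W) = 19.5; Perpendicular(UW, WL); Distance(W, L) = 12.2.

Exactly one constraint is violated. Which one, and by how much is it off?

Distance(W, L) = 12.2 — off by 7.10.

T = (0.00, 0.00) ✓; TU at -25.60° ✓; |TU| = 47.90 ✓; ∠TUW = 103.7° ✓; |UW| = 19.50 ✓; ∠(UW, WL) = 90.00° ✓; |WL| = 19.30 ✗.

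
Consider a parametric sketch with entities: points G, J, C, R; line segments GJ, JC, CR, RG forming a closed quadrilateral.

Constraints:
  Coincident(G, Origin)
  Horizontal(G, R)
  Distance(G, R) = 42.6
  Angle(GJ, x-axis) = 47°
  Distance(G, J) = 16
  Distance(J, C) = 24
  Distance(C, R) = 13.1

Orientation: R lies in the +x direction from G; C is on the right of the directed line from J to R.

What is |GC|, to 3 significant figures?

30.0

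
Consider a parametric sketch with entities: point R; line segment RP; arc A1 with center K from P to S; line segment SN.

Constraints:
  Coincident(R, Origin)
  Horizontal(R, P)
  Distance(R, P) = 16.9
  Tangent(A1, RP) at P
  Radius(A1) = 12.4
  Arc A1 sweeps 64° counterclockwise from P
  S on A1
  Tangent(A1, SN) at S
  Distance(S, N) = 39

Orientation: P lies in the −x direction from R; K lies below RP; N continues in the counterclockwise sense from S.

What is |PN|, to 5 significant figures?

50.626

On A1, P sits at bearing 90° from K; a 64° counterclockwise sweep puts S at bearing 154°, so S = K + 12.4·(cos 154°, sin 154°) = (-28.045, -6.9642). Tangency of A1 to SN means the radius KS is perpendicular to SN, so SN runs along (−sin 154°, cos 154°); with |SN| = 39.0, N = (-45.142, -42.017). Then |PN| = |N − P| = 50.626.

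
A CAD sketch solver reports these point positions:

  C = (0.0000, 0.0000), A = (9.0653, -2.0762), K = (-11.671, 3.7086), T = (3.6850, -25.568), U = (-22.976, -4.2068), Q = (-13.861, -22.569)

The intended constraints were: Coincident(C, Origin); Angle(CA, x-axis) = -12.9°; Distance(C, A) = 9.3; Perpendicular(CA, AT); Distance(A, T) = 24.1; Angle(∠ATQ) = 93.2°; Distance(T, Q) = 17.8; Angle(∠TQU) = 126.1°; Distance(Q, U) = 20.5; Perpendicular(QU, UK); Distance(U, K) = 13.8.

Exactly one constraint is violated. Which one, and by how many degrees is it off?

Perpendicular(QU, UK) — off by 8.60°.

C = (0.00, 0.00) ✓; CA at -12.90° ✓; |CA| = 9.300 ✓; ∠(CA, AT) = 90.00° ✓; |AT| = 24.10 ✓; ∠ATQ = 93.20° ✓; |TQ| = 17.80 ✓; ∠TQU = 126.1° ✓; |QU| = 20.50 ✓; ∠(QU, UK) = 81.40° ✗; |UK| = 13.80 ✓.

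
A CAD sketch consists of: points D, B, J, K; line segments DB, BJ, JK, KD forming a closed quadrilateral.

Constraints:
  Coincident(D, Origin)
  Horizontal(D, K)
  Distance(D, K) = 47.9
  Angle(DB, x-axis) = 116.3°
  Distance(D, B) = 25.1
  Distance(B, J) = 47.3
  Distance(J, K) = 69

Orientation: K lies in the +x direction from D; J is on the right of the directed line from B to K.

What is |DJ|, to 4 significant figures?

29.58

Checks: |BJ| = 47.30 ✓; |JK| = 69.00 ✓.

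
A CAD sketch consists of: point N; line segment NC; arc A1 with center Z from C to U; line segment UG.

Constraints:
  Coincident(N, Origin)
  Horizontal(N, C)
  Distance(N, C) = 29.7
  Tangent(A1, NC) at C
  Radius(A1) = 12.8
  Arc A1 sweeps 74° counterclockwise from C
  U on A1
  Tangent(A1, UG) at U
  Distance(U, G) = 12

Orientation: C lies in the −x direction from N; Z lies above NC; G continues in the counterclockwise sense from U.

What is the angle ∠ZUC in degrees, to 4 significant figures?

53.00°

N is at the origin; NC is horizontal with |NC| = 29.7 and C on the −x side, so C = (-29.70, 0.000). The tangent condition forces ZC to be normal to NC, so Z = C + (0, 12.8) = (-29.70, 12.80). On A1, C sits at bearing -90° from Z; a 74° counterclockwise sweep puts U at bearing -16°, so U = Z + 12.8·(cos -16°, sin -16°) = (-17.40, 9.272). Then cos ∠ZUC = UZ·UC / (|UZ||UC|), giving 53.00°.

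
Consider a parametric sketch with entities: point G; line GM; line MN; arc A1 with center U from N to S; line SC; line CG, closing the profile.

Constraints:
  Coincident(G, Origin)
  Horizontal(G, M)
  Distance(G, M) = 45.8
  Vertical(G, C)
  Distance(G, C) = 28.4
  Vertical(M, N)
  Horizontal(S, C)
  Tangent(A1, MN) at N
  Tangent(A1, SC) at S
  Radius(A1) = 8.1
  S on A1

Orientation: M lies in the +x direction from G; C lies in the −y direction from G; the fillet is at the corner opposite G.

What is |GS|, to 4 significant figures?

47.20

G is at the origin; G and M share the same y with |GM| = 45.8 and M on the +x side, so M = (45.80, 0.000). GC is vertical with |GC| = 28.4 and C on the −y side, so C = (0.000, -28.40). The virtual corner opposite G is at (45.80, -28.40). The tangent condition forces UN to be normal to MN and A1 meets SC tangentially, so US is at right angles to SC, with radius 8.1, so the center U sits 8.1 in from both sides at U = (37.70, -20.30). That places the tangent points at N = (45.80, -20.30) on MN and S = (37.70, -28.40) on SC. Then |GS| = |S − G| = 47.20.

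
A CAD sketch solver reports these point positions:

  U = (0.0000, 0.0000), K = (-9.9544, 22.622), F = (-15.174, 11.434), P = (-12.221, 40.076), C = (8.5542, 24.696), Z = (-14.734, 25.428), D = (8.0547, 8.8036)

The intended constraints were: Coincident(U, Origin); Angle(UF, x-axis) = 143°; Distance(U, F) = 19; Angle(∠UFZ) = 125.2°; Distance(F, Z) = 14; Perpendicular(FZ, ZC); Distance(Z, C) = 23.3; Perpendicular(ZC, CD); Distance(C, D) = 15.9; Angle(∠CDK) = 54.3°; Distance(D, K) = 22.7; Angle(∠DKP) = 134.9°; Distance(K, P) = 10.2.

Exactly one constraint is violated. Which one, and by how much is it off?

Distance(K, P) = 10.2 — off by 7.40.

U = (0.00, 0.00) ✓; UF at 143.0° ✓; |UF| = 19.00 ✓; ∠UFZ = 125.2° ✓; |FZ| = 14.00 ✓; ∠(FZ, ZC) = 90.00° ✓; |ZC| = 23.30 ✓; ∠(ZC, CD) = 90.00° ✓; |CD| = 15.90 ✓; ∠CDK = 54.30° ✓; |DK| = 22.70 ✓; ∠DKP = 134.9° ✓; |KP| = 17.60 ✗.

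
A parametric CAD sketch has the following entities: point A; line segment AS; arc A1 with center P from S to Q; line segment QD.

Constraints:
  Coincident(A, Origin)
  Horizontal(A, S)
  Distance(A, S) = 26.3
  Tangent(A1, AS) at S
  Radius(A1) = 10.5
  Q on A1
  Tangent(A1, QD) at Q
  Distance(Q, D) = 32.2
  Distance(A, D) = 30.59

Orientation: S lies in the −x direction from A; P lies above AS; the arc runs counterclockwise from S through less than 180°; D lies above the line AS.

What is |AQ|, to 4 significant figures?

18.30

Checks: |AS| = 26.30 ✓; |PQ| = 10.50 ✓; ∠(PQ, QD) = 90.00° ✓; |QD| = 32.20 ✓; |AD| = 30.59 ✓.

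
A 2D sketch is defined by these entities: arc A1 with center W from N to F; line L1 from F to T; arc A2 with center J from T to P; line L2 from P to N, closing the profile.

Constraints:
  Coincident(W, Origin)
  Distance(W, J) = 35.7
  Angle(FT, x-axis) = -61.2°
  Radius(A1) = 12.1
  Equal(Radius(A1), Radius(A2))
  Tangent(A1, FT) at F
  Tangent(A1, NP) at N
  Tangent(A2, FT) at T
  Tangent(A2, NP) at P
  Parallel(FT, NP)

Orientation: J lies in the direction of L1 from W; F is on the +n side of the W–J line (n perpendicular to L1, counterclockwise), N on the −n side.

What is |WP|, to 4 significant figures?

37.69

The slot axis is L1's direction at -61.2°, so u = (cos -61.2°, sin -61.2°) = (0.4818, -0.8763) and n = (−sin -61.2°, cos -61.2°) = (0.8763, 0.4818). W is at the origin and J lies 35.7 along u from W, so J = 35.7·u = (17.20, -31.28). Tangency of A1 to both parallel lines with radius 12.1 puts F and N at W ± 12.1·n: F = (10.60, 5.829), N = (-10.60, -5.829). Equal radii place T and P the same way about J: T = J + 12.1·n = (27.80, -25.45), P = J − 12.1·n = (6.595, -37.11). Then |WP| = |P − W| = 37.69.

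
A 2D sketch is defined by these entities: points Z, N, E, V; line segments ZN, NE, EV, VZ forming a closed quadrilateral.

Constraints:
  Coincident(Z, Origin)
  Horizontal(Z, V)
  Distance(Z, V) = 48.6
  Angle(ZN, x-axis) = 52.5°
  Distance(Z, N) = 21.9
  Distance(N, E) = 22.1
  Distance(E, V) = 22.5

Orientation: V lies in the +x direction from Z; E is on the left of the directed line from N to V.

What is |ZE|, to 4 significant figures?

39.83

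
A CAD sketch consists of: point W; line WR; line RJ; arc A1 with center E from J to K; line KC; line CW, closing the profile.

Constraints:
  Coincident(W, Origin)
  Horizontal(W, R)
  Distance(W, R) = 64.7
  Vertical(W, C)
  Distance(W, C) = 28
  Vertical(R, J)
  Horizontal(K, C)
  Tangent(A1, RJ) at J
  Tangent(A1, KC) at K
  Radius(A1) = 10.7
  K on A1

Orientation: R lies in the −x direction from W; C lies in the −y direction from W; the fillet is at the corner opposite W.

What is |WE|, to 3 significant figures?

56.7

WC is vertical with |WC| = 28.0 and C on the −y side, so C = (0.00, -28.0). The virtual corner opposite W is at (-64.7, -28.0). The tangent condition forces EJ to be normal to RJ and A1 meets KC tangentially, so EK is at right angles to KC, with radius 10.7, so the center E sits 10.7 in from both sides at E = (-54.0, -17.3). Then |WE| = |E − W| = 56.7.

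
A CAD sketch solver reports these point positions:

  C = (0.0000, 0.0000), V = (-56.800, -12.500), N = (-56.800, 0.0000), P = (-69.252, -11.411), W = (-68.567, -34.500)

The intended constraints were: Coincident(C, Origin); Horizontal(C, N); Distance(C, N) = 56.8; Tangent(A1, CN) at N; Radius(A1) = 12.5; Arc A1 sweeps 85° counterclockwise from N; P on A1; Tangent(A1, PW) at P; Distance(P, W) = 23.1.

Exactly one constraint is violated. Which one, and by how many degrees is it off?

Tangent(A1, PW) at P — off by 6.70°.

C = (0.00, 0.00) ✓; C.y = 0.00, N.y = 0.00 ✓; |CN| = 56.80 ✓; ∠(VN, NC) = 90.00° ✓; |VN| = 12.50 ✓; bearing(V→P) − bearing(V→N) = 85.00° ✓; |VP| = 12.50 ✓; ∠(VP, PW) = 83.30° ✗; |PW| = 23.10 ✓.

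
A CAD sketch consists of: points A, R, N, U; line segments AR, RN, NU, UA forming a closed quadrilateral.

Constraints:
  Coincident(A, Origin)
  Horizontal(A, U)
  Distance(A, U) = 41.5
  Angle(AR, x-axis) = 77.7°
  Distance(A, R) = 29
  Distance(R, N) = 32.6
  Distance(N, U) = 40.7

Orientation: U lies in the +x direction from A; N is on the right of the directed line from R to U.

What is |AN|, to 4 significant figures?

3.972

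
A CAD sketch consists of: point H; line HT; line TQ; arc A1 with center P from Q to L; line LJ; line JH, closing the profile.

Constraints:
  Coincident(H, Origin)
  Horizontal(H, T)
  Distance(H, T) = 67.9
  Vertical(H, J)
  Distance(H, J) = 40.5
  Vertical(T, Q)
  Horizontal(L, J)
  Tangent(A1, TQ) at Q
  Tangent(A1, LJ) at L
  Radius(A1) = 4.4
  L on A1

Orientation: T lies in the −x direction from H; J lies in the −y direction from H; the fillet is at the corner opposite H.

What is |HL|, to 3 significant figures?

75.3

H is at the origin; HT is horizontal with |HT| = 67.9 and T on the −x side, so T = (-67.9, 0.00). H and J share the same x with |HJ| = 40.5 and J on the −y side, so J = (0.00, -40.5). The virtual corner opposite H is at (-67.9, -40.5). Since A1 is tangent to TQ there, PQ ⟂ TQ and since A1 is tangent to LJ there, PL ⟂ LJ, with radius 4.4, so the center P sits 4.4 in from both sides at P = (-63.5, -36.1). That places the tangent points at Q = (-67.9, -36.1) on TQ and L = (-63.5, -40.5) on LJ. Then |HL| = |L − H| = 75.3.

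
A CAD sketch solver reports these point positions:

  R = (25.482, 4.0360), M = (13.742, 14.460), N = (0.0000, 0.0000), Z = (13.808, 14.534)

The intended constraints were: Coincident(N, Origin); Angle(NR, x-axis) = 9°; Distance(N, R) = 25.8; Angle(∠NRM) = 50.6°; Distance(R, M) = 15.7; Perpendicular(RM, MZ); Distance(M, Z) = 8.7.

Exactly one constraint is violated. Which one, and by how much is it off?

Distance(M, Z) = 8.7 — off by 8.60.

N = (0.00, 0.00) ✓; NR at 9.000° ✓; |NR| = 25.80 ✓; ∠NRM = 50.60° ✓; |RM| = 15.70 ✓; ∠(RM, MZ) = 90.13° ✓; |MZ| = 0.09916 ✗.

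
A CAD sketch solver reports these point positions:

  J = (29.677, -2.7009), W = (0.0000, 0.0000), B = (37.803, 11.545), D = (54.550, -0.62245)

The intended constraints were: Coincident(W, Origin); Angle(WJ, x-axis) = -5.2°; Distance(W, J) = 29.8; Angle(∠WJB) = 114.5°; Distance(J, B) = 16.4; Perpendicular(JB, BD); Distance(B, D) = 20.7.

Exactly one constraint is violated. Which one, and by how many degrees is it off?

Perpendicular(JB, BD) — off by 6.30°.

W = (0.00, 0.00) ✓; WJ at -5.200° ✓; |WJ| = 29.80 ✓; ∠WJB = 114.5° ✓; |JB| = 16.40 ✓; ∠(JB, BD) = 96.30° ✗; |BD| = 20.70 ✓.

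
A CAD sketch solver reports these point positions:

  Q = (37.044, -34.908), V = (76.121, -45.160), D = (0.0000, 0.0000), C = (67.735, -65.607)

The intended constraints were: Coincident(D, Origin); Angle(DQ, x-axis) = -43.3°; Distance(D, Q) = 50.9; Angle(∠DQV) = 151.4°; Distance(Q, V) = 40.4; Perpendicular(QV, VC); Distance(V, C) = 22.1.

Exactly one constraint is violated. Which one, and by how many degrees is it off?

Perpendicular(QV, VC) — off by 7.60°.

D = (0.00, 0.00) ✓; DQ at -43.30° ✓; |DQ| = 50.90 ✓; ∠DQV = 151.4° ✓; |QV| = 40.40 ✓; ∠(QV, VC) = 97.60° ✗; |VC| = 22.10 ✓.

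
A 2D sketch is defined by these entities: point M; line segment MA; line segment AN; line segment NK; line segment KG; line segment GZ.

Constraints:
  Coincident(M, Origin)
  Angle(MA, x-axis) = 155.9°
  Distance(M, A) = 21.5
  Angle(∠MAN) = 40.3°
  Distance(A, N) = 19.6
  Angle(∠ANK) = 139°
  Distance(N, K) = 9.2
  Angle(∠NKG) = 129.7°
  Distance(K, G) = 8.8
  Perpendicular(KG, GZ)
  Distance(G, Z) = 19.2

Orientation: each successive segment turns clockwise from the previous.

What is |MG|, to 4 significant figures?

9.989

M is at the origin; MA runs at 155.9° with length 21.5, so A = (-19.63, 8.779). ∠MAN = 40.3° gives AN at 16.20° from the x-axis; with |AN| = 19.6, N = (-0.8042, 14.25). ∠ANK = 139.0° gives NK at -24.80° from the x-axis; with |NK| = 9.2, K = (7.547, 10.39). ∠NKG = 129.7° gives KG at -75.10° from the x-axis; with |KG| = 8.8, G = (9.810, 1.884). Then |MG| = |G − M| = 9.989.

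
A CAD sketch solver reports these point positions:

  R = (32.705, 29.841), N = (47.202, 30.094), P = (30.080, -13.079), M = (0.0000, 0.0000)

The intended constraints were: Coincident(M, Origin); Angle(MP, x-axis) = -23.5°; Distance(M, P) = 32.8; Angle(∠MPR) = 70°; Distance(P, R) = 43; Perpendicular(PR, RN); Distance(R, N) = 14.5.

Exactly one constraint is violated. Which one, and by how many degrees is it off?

Perpendicular(PR, RN) — off by 4.50°.

M = (0.00, 0.00) ✓; MP at -23.50° ✓; |MP| = 32.80 ✓; ∠MPR = 70.00° ✓; |PR| = 43.00 ✓; ∠(PR, RN) = 85.50° ✗; |RN| = 14.50 ✓.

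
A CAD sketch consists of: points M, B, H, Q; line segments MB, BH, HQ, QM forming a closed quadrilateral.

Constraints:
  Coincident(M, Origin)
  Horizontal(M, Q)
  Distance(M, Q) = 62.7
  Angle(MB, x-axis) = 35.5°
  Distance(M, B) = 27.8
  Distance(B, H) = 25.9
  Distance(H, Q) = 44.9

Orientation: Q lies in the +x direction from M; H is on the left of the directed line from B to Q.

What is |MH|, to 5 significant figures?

52.957

M is at the origin; MQ is horizontal with |MQ| = 62.7 and Q in +x, so Q = (62.7, 0). MB runs at 35.5° with |MB| = 27.8, so B = (22.632, 16.144). H is determined by |BH| = 25.9 and |HQ| = 44.9 together: it lies at the intersection of circle(B, 25.9) and circle(Q, 44.9). With |BQ| = 43.198, the foot of the radical line on BQ is 6.0284 from B and the perpendicular offset is √(25.9² − 6.0284²) = 25.189. Taking the left-of-BQ solution: H = (37.637, 37.254).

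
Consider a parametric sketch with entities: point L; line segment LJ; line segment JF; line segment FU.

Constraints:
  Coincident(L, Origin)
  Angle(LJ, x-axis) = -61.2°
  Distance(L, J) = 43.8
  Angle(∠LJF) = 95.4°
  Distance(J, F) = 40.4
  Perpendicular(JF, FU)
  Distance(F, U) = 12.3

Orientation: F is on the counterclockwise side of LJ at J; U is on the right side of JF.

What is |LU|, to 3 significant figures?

71.5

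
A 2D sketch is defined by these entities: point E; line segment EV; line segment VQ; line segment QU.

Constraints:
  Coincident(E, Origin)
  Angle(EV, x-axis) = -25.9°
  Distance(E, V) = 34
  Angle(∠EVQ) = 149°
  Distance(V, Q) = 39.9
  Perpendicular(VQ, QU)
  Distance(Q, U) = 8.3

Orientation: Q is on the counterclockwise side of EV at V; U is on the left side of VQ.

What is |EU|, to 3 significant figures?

69.7

∠EVQ = 149.0°, so VQ runs at -25.9° + (180° − 149.0°) = 5.10° from the x-axis; with |VQ| = 39.9, Q = V + 39.9·(cos 5.10°, sin 5.10°) = (70.3, -11.3). VQ is perpendicular to QU; with |QU| = 8.3 on the left of VQ, U = Q + 8.3·(-0.0889, 0.996) = (69.6, -3.04). Then |EU| = |U − E| = 69.7.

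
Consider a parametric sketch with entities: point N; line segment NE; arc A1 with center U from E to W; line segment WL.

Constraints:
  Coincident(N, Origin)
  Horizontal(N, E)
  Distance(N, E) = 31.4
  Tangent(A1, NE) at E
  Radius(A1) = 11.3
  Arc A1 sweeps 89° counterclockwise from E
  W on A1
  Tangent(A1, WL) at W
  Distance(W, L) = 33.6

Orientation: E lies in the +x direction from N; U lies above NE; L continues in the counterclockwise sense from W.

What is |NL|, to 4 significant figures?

62.22

On A1, E sits at bearing -90° from U; an 89° counterclockwise sweep puts W at bearing -1°, so W = U + 11.3·(cos -1°, sin -1°) = (42.70, 11.10). Since A1 is tangent to WL there, UW ⟂ WL, so WL runs along (−sin -1°, cos -1°); with |WL| = 33.6, L = (43.28, 44.70). Then |NL| = |L − N| = 62.22.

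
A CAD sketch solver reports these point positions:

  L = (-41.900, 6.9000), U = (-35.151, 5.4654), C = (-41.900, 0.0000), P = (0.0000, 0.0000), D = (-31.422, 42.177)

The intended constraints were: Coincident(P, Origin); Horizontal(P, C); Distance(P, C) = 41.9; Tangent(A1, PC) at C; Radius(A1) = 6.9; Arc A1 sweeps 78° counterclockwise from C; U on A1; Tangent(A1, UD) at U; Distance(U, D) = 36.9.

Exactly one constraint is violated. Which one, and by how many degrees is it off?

Tangent(A1, UD) at U — off by 6.20°.

P = (0.00, 0.00) ✓; P.y = 0.00, C.y = 0.00 ✓; |PC| = 41.90 ✓; ∠(LC, CP) = 90.00° ✓; |LC| = 6.900 ✓; bearing(L→U) − bearing(L→C) = 78.00° ✓; |LU| = 6.900 ✓; ∠(LU, UD) = 83.80° ✗; |UD| = 36.90 ✓.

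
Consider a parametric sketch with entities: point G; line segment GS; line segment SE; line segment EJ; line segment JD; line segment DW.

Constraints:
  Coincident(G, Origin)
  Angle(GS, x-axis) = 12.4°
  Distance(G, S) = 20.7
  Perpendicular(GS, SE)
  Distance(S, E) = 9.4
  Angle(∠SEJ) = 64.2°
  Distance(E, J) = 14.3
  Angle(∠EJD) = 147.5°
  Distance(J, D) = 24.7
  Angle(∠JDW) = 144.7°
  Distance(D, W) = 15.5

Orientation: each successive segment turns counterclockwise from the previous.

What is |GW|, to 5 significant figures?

33.570

G is at the origin; GS runs at 12.4° with length 20.7, so S = (20.217, 4.4450). The perpendicularity gives SE at right angles to GS, so SE runs at 102.40°; with |SE| = 9.4, E = (18.199, 13.626). ∠SEJ = 64.2° gives EJ at -141.80° from the x-axis; with |EJ| = 14.3, J = (6.9609, 4.7825). ∠EJD = 147.5° gives JD at -109.30° from the x-axis; with |JD| = 24.7, D = (-1.2029, -18.529). ∠JDW = 144.7° gives DW at -74.000° from the x-axis; with |DW| = 15.5, W = (3.0695, -33.429). Then |GW| = |W − G| = 33.570.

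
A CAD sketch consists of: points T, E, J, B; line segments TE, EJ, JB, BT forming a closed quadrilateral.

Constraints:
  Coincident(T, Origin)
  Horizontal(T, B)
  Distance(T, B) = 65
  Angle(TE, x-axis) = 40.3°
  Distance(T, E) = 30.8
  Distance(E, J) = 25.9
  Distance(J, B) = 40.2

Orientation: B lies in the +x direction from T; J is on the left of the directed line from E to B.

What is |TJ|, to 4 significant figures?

56.64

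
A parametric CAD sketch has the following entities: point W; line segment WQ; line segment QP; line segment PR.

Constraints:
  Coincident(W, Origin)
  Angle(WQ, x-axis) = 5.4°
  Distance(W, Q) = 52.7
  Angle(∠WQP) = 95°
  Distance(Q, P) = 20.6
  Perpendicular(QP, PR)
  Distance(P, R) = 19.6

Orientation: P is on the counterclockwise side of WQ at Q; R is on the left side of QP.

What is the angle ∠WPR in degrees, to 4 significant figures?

25.64°

W is at the origin; WQ runs at 5.4° with length 52.7, so Q = 52.7·(cos 5.4°, sin 5.4°) = (52.47, 4.960). ∠WQP = 95.0°, so QP runs at 5.4° + (180° − 95.0°) = 90.40° from the x-axis; with |QP| = 20.6, P = Q + 20.6·(cos 90.40°, sin 90.40°) = (52.32, 25.56). QP ⟂ PR; with |PR| = 19.6 on the left of QP, R = P + 19.6·(-1.000, -0.006981) = (32.72, 25.42). Then cos ∠WPR = PW·PR / (|PW||PR|), giving 25.64°.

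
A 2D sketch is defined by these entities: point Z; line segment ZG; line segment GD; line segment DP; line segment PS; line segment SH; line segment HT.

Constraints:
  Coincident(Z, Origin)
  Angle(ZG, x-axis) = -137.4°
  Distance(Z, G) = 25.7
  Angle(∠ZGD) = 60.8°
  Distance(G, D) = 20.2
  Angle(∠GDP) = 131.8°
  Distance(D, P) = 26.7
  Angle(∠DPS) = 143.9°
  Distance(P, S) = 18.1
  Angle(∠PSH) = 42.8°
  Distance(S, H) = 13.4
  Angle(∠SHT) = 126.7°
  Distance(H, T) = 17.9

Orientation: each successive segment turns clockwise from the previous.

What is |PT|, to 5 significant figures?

11.010

Z is at the origin; ZG runs at -137.4° with length 25.7, so G = (-18.918, -17.396). ∠ZGD = 60.8° gives GD at 103.40° from the x-axis; with |GD| = 20.2, D = (-23.599, 2.2544). ∠GDP = 131.8° gives DP at 55.200° from the x-axis; with |DP| = 26.7, P = (-8.3610, 24.179). ∠DPS = 143.9° gives PS at 19.100° from the x-axis; with |PS| = 18.1, S = (8.7426, 30.102). ∠PSH = 42.8° gives SH at -118.10° from the x-axis; with |SH| = 13.4, H = (2.4311, 18.281). ∠SHT = 126.7° gives HT at -171.40° from the x-axis; with |HT| = 17.9, T = (-15.268, 15.605). Then |PT| = |T − P| = 11.010.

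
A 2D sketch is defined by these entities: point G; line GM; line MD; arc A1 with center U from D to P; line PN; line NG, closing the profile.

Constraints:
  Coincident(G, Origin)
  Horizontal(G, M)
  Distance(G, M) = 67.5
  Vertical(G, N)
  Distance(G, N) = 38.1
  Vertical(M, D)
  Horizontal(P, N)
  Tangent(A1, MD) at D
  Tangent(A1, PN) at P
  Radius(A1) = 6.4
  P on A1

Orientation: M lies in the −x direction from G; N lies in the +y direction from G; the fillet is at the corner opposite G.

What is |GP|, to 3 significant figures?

72.0

G is at the origin; G and M share the same y with |GM| = 67.5 and M on the −x side, so M = (-67.5, 0.00). GN is vertical with |GN| = 38.1 and N on the +y side, so N = (0.00, 38.1). The virtual corner opposite G is at (-67.5, 38.1). A1 meets MD tangentially, so UD is at right angles to MD and A1 meets PN tangentially, so UP is at right angles to PN, with radius 6.4, so the center U sits 6.4 in from both sides at U = (-61.1, 31.7). That places the tangent points at D = (-67.5, 31.7) on MD and P = (-61.1, 38.1) on PN. Then |GP| = |P − G| = 72.0.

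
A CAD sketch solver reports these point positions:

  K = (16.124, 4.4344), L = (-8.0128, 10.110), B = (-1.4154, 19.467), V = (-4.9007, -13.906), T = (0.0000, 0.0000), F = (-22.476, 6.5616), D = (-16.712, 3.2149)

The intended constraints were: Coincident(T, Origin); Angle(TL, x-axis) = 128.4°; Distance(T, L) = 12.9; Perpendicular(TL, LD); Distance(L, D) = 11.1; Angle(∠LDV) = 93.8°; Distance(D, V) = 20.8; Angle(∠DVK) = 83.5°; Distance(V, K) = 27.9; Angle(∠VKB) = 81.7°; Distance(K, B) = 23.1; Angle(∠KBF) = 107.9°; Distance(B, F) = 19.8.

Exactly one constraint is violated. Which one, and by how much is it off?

Distance(B, F) = 19.8 — off by 4.90.

T = (0.00, 0.00) ✓; TL at 128.4° ✓; |TL| = 12.90 ✓; ∠(TL, LD) = 90.00° ✓; |LD| = 11.10 ✓; ∠LDV = 93.80° ✓; |DV| = 20.80 ✓; ∠DVK = 83.50° ✓; |VK| = 27.90 ✓; ∠VKB = 81.70° ✓; |KB| = 23.10 ✓; ∠KBF = 107.9° ✓; |BF| = 24.70 ✗.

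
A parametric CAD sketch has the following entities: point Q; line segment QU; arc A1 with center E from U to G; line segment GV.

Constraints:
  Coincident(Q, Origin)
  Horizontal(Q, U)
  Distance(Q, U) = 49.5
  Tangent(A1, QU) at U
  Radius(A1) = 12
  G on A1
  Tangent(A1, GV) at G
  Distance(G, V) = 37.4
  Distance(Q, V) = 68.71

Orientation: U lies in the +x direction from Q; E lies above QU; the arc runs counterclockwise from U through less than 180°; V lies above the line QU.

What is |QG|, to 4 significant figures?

62.80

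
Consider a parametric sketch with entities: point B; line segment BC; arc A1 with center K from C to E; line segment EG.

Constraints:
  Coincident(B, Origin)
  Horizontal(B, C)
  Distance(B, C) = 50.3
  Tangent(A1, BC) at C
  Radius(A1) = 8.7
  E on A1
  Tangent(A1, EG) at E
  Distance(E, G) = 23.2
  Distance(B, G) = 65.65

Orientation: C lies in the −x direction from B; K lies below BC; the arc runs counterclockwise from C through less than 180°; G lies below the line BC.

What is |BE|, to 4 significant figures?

59.72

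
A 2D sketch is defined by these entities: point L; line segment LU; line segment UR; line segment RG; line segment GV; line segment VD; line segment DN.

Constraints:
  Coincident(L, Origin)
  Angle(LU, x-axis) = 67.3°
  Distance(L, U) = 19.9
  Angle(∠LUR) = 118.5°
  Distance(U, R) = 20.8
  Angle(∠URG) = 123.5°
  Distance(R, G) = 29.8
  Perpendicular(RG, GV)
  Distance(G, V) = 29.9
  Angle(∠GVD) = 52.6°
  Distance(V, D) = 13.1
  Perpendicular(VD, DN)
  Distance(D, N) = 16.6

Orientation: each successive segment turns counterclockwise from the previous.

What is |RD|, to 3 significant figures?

29.3

L is at the origin; LU runs at 67.3° with length 19.9, so U = (7.68, 18.4). ∠LUR = 118.5° gives UR at 129° from the x-axis; with |UR| = 20.8, R = (-5.35, 34.6). ∠URG = 123.5° gives RG at -175° from the x-axis; with |RG| = 29.8, G = (-35.0, 31.8). RG is perpendicular to GV, so GV runs at -84.7°; with |GV| = 29.9, V = (-32.3, 2.04). ∠GVD = 52.6° gives VD at 42.7° from the x-axis; with |VD| = 13.1, D = (-22.6, 10.9). Then |RD| = |D − R| = 29.3.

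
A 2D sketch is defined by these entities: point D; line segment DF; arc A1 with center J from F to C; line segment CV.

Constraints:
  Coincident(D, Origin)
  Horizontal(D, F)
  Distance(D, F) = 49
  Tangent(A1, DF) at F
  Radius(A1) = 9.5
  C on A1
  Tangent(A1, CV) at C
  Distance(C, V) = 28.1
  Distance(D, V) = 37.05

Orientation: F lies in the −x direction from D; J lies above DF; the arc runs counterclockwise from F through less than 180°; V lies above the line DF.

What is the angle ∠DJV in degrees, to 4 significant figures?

47.55°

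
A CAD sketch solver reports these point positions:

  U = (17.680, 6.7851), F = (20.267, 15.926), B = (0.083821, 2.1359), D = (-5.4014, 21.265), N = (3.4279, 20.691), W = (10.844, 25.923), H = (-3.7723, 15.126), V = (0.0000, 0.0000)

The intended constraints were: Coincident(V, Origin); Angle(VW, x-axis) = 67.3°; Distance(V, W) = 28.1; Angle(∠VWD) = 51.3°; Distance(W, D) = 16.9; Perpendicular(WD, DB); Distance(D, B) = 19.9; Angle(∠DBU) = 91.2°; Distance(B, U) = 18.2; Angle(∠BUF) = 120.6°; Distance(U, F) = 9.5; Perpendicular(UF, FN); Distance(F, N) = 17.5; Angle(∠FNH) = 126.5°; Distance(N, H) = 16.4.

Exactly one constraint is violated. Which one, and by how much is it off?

Distance(N, H) = 16.4 — off by 7.30.

V = (0.00, 0.00) ✓; VW at 67.30° ✓; |VW| = 28.10 ✓; ∠VWD = 51.30° ✓; |WD| = 16.90 ✓; ∠(WD, DB) = 90.00° ✓; |DB| = 19.90 ✓; ∠DBU = 91.20° ✓; |BU| = 18.20 ✓; ∠BUF = 120.6° ✓; |UF| = 9.500 ✓; ∠(UF, FN) = 90.00° ✓; |FN| = 17.50 ✓; ∠FNH = 126.5° ✓; |NH| = 9.100 ✗.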